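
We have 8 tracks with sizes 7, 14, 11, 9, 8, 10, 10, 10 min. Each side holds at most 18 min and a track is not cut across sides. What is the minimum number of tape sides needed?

6

Total = 14 + 11 + 10 + 10 + 10 + 9 + 8 + 7 = 79 min.
Lower bound: ⌈79/18⌉ = 5 tape sides.
A packing using 6 tape sides:
  side 1: 14 = 14
  side 2: 11 + 7 = 18
  side 3: 10 + 8 = 18
  side 4: 10 = 10
  side 5: 10 = 10
  side 6: 9 = 9
No arrangement into 5 tape sides stays within capacity, so 6 is optimal.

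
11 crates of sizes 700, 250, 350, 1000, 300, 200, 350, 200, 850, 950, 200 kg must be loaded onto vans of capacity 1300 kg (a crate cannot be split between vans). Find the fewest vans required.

Total = 1000 + 950 + 850 + 700 + 350 + 350 + 300 + 250 + 200 + 200 + 200 = 5350 kg.
Lower bound: ⌈5350/1300⌉ = 5 vans.
A packing using 5 vans:
  van 1: 1000 + 300 = 1300
  van 2: 950 + 350 = 1300
  van 3: 850 + 350 = 1200
  van 4: 700 + 250 + 200 = 1150
  van 5: 200 + 200 = 400
This matches the lower bound, so 5 is optimal.

5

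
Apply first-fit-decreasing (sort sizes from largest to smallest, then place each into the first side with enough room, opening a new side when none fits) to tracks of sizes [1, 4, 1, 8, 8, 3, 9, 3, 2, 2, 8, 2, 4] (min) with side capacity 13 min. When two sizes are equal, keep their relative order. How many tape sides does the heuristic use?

5

Sorted descending: 9, 8, 8, 8, 4, 4, 3, 3, 2, 2, 2, 1, 1.
  9 → side 1 (new)  [load 9/13]
  8 → side 2 (new)  [load 8/13]
  8 → side 3 (new)  [load 8/13]
  8 → side 4 (new)  [load 8/13]
  4 → side 1  [load 13/13]
  4 → side 2  [load 12/13]
  3 → side 3  [load 11/13]
  3 → side 4  [load 11/13]
  2 → side 3  [load 13/13]
  2 → side 4  [load 13/13]
  2 → side 5 (new)  [load 2/13]
  1 → side 2  [load 13/13]
  1 → side 5  [load 3/13]
5 tape sides opened.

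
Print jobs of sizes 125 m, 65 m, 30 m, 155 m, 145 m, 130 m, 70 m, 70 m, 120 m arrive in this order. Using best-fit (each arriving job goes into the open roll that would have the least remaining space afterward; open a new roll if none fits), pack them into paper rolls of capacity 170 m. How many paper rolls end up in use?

  125 → roll 1 (new)  [load 125/170]
  65 → roll 2 (new)  [load 65/170]
  30 → roll 1  [load 155/170]
  155 → roll 3 (new)  [load 155/170]
  145 → roll 4 (new)  [load 145/170]
  130 → roll 5 (new)  [load 130/170]
  70 → roll 2  [load 135/170]
  70 → roll 6 (new)  [load 70/170]
  120 → roll 7 (new)  [load 120/170]
7 paper rolls opened.

7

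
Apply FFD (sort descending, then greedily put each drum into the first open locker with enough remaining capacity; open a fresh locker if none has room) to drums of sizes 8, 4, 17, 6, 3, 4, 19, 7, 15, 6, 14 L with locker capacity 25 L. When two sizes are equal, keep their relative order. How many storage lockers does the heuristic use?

Sorted descending: 19, 17, 15, 14, 8, 7, 6, 6, 4, 4, 3.
  19 → locker 1 (new)  [load 19/25]
  17 → locker 2 (new)  [load 17/25]
  15 → locker 3 (new)  [load 15/25]
  14 → locker 4 (new)  [load 14/25]
  8 → locker 2  [load 25/25]
  7 → locker 3  [load 22/25]
  6 → locker 1  [load 25/25]
  6 → locker 4  [load 20/25]
  4 → locker 4  [load 24/25]
  4 → locker 5 (new)  [load 4/25]
  3 → locker 3  [load 25/25]
5 storage lockers opened.

5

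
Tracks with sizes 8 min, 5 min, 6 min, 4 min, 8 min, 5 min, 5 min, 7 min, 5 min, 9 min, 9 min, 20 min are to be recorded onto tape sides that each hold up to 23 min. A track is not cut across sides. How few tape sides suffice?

5

Total = 20 + 9 + 9 + 8 + 8 + 7 + 6 + 5 + 5 + 5 + 5 + 4 = 91 min.
Lower bound: ⌈91/23⌉ = 4 tape sides.
A packing using 5 tape sides:
  side 1: 20 = 20
  side 2: 9 + 9 + 5 = 23
  side 3: 8 + 8 + 7 = 23
  side 4: 6 + 5 + 5 + 5 = 21
  side 5: 4 = 4
No arrangement into 4 tape sides stays within capacity, so 5 is optimal.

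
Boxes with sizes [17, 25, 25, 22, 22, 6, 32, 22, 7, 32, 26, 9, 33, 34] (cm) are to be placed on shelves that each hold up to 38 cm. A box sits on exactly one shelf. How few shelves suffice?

Total = 34 + 33 + 32 + 32 + 26 + 25 + 25 + 22 + 22 + 22 + 17 + 9 + 7 + 6 = 312 cm.
Lower bound: ⌈312/38⌉ = 9 shelves.
Also, 10 boxes each exceed 19 cm, and no two of those can share a shelf, so at least 10 shelves are needed.
A packing using 11 shelves:
  shelf 1: 34 = 34
  shelf 2: 33 = 33
  shelf 3: 32 + 6 = 38
  shelf 4: 32 = 32
  shelf 5: 26 + 9 = 35
  shelf 6: 25 + 7 = 32
  shelf 7: 25 = 25
  shelf 8: 22 = 22
  shelf 9: 22 = 22
  shelf 10: 22 = 22
  shelf 11: 17 = 17
No arrangement into 10 shelves stays within capacity, so 11 is optimal.

11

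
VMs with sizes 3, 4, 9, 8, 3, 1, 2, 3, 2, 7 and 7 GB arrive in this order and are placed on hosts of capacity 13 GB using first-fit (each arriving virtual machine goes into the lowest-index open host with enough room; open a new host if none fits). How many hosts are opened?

  3 → host 1 (new)  [load 3/13]
  4 → host 1  [load 7/13]
  9 → host 2 (new)  [load 9/13]
  8 → host 3 (new)  [load 8/13]
  3 → host 1  [load 10/13]
  1 → host 1  [load 11/13]
  2 → host 1  [load 13/13]
  3 → host 2  [load 12/13]
  2 → host 3  [load 10/13]
  7 → host 4 (new)  [load 7/13]
  7 → host 5 (new)  [load 7/13]
5 hosts opened.

5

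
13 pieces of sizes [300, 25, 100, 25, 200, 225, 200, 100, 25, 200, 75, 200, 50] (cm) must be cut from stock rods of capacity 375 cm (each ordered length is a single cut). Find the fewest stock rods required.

Total = 300 + 225 + 200 + 200 + 200 + 200 + 100 + 100 + 75 + 50 + 25 + 25 + 25 = 1725 cm.
Lower bound: ⌈1725/375⌉ = 5 stock rods.
Also, 6 pieces each exceed 375/2 cm, and no two of those can share a stock rod, so at least 6 stock rods are needed.
A packing using 6 stock rods:
  stock rod 1: 300 + 75 = 375
  stock rod 2: 225 + 100 + 50 = 375
  stock rod 3: 200 + 100 + 25 + 25 + 25 = 375
  stock rod 4: 200 = 200
  stock rod 5: 200 = 200
  stock rod 6: 200 = 200
This matches the lower bound, so 6 is optimal.

6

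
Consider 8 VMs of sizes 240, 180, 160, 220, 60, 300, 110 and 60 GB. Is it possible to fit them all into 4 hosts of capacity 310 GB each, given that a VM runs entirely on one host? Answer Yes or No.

Total = 1330 GB; ⌈1330/310⌉ = 5.
At least 5 hosts are required, but only 4 are allowed.

No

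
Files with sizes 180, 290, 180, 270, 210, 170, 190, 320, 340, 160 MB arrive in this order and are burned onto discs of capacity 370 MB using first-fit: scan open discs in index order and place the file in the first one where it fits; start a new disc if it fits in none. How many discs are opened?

7

  180 → disc 1 (new)  [load 180/370]
  290 → disc 2 (new)  [load 290/370]
  180 → disc 1  [load 360/370]
  270 → disc 3 (new)  [load 270/370]
  210 → disc 4 (new)  [load 210/370]
  170 → disc 5 (new)  [load 170/370]
  190 → disc 5  [load 360/370]
  320 → disc 6 (new)  [load 320/370]
  340 → disc 7 (new)  [load 340/370]
  160 → disc 4  [load 370/370]
7 discs opened.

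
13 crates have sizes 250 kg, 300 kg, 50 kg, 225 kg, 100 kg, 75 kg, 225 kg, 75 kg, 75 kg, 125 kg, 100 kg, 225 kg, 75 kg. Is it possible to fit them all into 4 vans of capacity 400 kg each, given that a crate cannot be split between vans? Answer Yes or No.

Total = 1900 kg; ⌈1900/400⌉ = 5.
At least 5 vans are required, but only 4 are allowed.

No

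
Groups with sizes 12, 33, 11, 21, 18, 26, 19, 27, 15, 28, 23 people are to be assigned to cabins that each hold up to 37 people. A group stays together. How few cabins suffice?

7

Total = 33 + 28 + 27 + 26 + 23 + 21 + 19 + 18 + 15 + 12 + 11 = 233 people.
Lower bound: ⌈233/37⌉ = 7 cabins.
A packing using 7 cabins:
  cabin 1: 33 = 33
  cabin 2: 28 = 28
  cabin 3: 27 = 27
  cabin 4: 26 + 11 = 37
  cabin 5: 23 + 12 = 35
  cabin 6: 21 + 15 = 36
  cabin 7: 19 + 18 = 37
This matches the lower bound, so 7 is optimal.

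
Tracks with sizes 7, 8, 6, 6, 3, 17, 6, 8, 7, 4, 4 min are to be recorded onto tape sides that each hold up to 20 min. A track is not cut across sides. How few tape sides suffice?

Total = 17 + 8 + 8 + 7 + 7 + 6 + 6 + 6 + 4 + 4 + 3 = 76 min.
Lower bound: ⌈76/20⌉ = 4 tape sides.
A packing using 4 tape sides:
  side 1: 17 + 3 = 20
  side 2: 8 + 8 + 4 = 20
  side 3: 7 + 7 + 6 = 20
  side 4: 6 + 6 + 4 = 16
This matches the lower bound, so 4 is optimal.

4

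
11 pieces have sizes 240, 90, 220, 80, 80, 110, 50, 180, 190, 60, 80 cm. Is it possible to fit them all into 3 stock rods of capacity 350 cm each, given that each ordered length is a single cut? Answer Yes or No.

Total = 1380 cm; ⌈1380/350⌉ = 4.
At least 4 stock rods are required, but only 3 are allowed.

No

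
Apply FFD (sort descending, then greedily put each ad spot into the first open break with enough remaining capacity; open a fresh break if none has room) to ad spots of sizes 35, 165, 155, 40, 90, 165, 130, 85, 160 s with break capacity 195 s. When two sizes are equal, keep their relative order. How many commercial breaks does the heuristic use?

6

Sorted descending: 165, 165, 160, 155, 130, 90, 85, 40, 35.
  165 → break 1 (new)  [load 165/195]
  165 → break 2 (new)  [load 165/195]
  160 → break 3 (new)  [load 160/195]
  155 → break 4 (new)  [load 155/195]
  130 → break 5 (new)  [load 130/195]
  90 → break 6 (new)  [load 90/195]
  85 → break 6  [load 175/195]
  40 → break 4  [load 195/195]
  35 → break 3  [load 195/195]
6 commercial breaks opened.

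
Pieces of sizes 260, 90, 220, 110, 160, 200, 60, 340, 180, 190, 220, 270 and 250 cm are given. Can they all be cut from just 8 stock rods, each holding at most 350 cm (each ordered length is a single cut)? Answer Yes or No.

Total = 2550 cm; ⌈2550/350⌉ = 8.
9 pieces each exceed half the capacity and cannot share a stock rod, forcing at least 9 stock rods.
At least 9 stock rods are required, but only 8 are allowed.

No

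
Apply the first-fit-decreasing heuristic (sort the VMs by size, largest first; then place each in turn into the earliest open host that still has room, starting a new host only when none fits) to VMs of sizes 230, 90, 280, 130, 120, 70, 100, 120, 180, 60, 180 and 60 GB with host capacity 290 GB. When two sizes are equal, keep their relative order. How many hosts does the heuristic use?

Sorted descending: 280, 230, 180, 180, 130, 120, 120, 100, 90, 70, 60, 60.
  280 → host 1 (new)  [load 280/290]
  230 → host 2 (new)  [load 230/290]
  180 → host 3 (new)  [load 180/290]
  180 → host 4 (new)  [load 180/290]
  130 → host 5 (new)  [load 130/290]
  120 → host 5  [load 250/290]
  120 → host 6 (new)  [load 120/290]
  100 → host 3  [load 280/290]
  90 → host 4  [load 270/290]
  70 → host 6  [load 190/290]
  60 → host 2  [load 290/290]
  60 → host 6  [load 250/290]
6 hosts opened.

6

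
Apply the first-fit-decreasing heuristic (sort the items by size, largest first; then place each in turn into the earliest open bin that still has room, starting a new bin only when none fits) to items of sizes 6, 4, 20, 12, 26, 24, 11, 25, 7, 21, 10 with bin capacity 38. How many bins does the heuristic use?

5

Sorted descending: 26, 25, 24, 21, 20, 12, 11, 10, 7, 6, 4.
  26 → bin 1 (new)  [load 26/38]
  25 → bin 2 (new)  [load 25/38]
  24 → bin 3 (new)  [load 24/38]
  21 → bin 4 (new)  [load 21/38]
  20 → bin 5 (new)  [load 20/38]
  12 → bin 1  [load 38/38]
  11 → bin 2  [load 36/38]
  10 → bin 3  [load 34/38]
  7 → bin 4  [load 28/38]
  6 → bin 4  [load 34/38]
  4 → bin 3  [load 38/38]
5 bins opened.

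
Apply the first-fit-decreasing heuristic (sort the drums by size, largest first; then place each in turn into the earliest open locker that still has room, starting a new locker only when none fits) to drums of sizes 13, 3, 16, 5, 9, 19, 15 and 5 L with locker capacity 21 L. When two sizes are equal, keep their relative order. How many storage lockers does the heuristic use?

5

Sorted descending: 19, 16, 15, 13, 9, 5, 5, 3.
  19 → locker 1 (new)  [load 19/21]
  16 → locker 2 (new)  [load 16/21]
  15 → locker 3 (new)  [load 15/21]
  13 → locker 4 (new)  [load 13/21]
  9 → locker 5 (new)  [load 9/21]
  5 → locker 2  [load 21/21]
  5 → locker 3  [load 20/21]
  3 → locker 4  [load 16/21]
5 storage lockers opened.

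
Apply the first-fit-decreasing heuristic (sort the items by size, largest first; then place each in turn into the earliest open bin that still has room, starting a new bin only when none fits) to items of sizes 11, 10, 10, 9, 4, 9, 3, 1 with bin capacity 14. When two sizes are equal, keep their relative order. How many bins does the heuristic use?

Sorted descending: 11, 10, 10, 9, 9, 4, 3, 1.
  11 → bin 1 (new)  [load 11/14]
  10 → bin 2 (new)  [load 10/14]
  10 → bin 3 (new)  [load 10/14]
  9 → bin 4 (new)  [load 9/14]
  9 → bin 5 (new)  [load 9/14]
  4 → bin 2  [load 14/14]
  3 → bin 1  [load 14/14]
  1 → bin 3  [load 11/14]
5 bins opened.

5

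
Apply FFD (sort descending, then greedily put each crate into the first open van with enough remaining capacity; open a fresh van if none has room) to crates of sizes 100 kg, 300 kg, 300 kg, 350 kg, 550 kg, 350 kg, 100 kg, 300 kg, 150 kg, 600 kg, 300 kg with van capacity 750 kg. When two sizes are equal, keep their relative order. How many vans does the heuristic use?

5

Sorted descending: 600, 550, 350, 350, 300, 300, 300, 300, 150, 100, 100.
  600 → van 1 (new)  [load 600/750]
  550 → van 2 (new)  [load 550/750]
  350 → van 3 (new)  [load 350/750]
  350 → van 3  [load 700/750]
  300 → van 4 (new)  [load 300/750]
  300 → van 4  [load 600/750]
  300 → van 5 (new)  [load 300/750]
  300 → van 5  [load 600/750]
  150 → van 1  [load 750/750]
  100 → van 2  [load 650/750]
  100 → van 2  [load 750/750]
5 vans opened.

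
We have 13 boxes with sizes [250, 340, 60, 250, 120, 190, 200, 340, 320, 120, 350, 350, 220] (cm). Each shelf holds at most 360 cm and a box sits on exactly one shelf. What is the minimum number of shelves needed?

Total = 350 + 350 + 340 + 340 + 320 + 250 + 250 + 220 + 200 + 190 + 120 + 120 + 60 = 3110 cm.
Lower bound: ⌈3110/360⌉ = 9 shelves.
Also, 10 boxes each exceed 180 cm, and no two of those can share a shelf, so at least 10 shelves are needed.
A packing using 10 shelves:
  shelf 1: 350 = 350
  shelf 2: 350 = 350
  shelf 3: 340 = 340
  shelf 4: 340 = 340
  shelf 5: 320 = 320
  shelf 6: 250 + 60 = 310
  shelf 7: 250 = 250
  shelf 8: 220 + 120 = 340
  shelf 9: 200 + 120 = 320
  shelf 10: 190 = 190
This matches the lower bound, so 10 is optimal.

10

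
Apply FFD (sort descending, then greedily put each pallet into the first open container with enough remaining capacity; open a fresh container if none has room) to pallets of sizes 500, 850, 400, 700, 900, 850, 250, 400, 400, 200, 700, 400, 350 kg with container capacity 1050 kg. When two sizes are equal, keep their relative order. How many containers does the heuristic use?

8

Sorted descending: 900, 850, 850, 700, 700, 500, 400, 400, 400, 400, 350, 250, 200.
  900 → container 1 (new)  [load 900/1050]
  850 → container 2 (new)  [load 850/1050]
  850 → container 3 (new)  [load 850/1050]
  700 → container 4 (new)  [load 700/1050]
  700 → container 5 (new)  [load 700/1050]
  500 → container 6 (new)  [load 500/1050]
  400 → container 6  [load 900/1050]
  400 → container 7 (new)  [load 400/1050]
  400 → container 7  [load 800/1050]
  400 → container 8 (new)  [load 400/1050]
  350 → container 4  [load 1050/1050]
  250 → container 5  [load 950/1050]
  200 → container 2  [load 1050/1050]
8 containers opened.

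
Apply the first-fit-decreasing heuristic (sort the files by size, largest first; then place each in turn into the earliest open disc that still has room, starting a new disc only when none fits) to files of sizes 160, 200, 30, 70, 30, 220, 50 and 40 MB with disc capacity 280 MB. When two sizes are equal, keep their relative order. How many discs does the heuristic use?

3

Sorted descending: 220, 200, 160, 70, 50, 40, 30, 30.
  220 → disc 1 (new)  [load 220/280]
  200 → disc 2 (new)  [load 200/280]
  160 → disc 3 (new)  [load 160/280]
  70 → disc 2  [load 270/280]
  50 → disc 1  [load 270/280]
  40 → disc 3  [load 200/280]
  30 → disc 3  [load 230/280]
  30 → disc 3  [load 260/280]
3 discs opened.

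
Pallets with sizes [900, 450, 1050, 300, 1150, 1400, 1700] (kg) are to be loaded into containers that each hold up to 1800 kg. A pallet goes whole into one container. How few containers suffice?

Total = 1700 + 1400 + 1150 + 1050 + 900 + 450 + 300 = 6950 kg.
Lower bound: ⌈6950/1800⌉ = 4 containers.
A packing using 5 containers:
  container 1: 1700 = 1700
  container 2: 1400 + 300 = 1700
  container 3: 1150 + 450 = 1600
  container 4: 1050 = 1050
  container 5: 900 = 900
No arrangement into 4 containers stays within capacity, so 5 is optimal.

5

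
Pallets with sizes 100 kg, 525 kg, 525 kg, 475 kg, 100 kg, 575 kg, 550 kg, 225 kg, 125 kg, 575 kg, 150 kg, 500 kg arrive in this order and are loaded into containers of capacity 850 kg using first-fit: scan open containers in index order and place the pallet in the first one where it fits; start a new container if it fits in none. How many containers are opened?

  100 → container 1 (new)  [load 100/850]
  525 → container 1  [load 625/850]
  525 → container 2 (new)  [load 525/850]
  475 → container 3 (new)  [load 475/850]
  100 → container 1  [load 725/850]
  575 → container 4 (new)  [load 575/850]
  550 → container 5 (new)  [load 550/850]
  225 → container 2  [load 750/850]
  125 → container 1  [load 850/850]
  575 → container 6 (new)  [load 575/850]
  150 → container 3  [load 625/850]
  500 → container 7 (new)  [load 500/850]
7 containers opened.

7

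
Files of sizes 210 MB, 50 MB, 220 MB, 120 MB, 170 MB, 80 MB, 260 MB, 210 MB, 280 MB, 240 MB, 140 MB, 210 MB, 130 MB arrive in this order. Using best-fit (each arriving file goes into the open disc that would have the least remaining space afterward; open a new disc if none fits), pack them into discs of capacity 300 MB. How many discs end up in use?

9

  210 → disc 1 (new)  [load 210/300]
  50 → disc 1  [load 260/300]
  220 → disc 2 (new)  [load 220/300]
  120 → disc 3 (new)  [load 120/300]
  170 → disc 3  [load 290/300]
  80 → disc 2  [load 300/300]
  260 → disc 4 (new)  [load 260/300]
  210 → disc 5 (new)  [load 210/300]
  280 → disc 6 (new)  [load 280/300]
  240 → disc 7 (new)  [load 240/300]
  140 → disc 8 (new)  [load 140/300]
  210 → disc 9 (new)  [load 210/300]
  130 → disc 8  [load 270/300]
9 discs opened.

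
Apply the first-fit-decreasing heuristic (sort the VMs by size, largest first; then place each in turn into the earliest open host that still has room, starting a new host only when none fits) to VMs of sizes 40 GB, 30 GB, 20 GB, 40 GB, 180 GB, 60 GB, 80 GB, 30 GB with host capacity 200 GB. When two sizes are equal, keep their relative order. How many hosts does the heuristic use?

Sorted descending: 180, 80, 60, 40, 40, 30, 30, 20.
  180 → host 1 (new)  [load 180/200]
  80 → host 2 (new)  [load 80/200]
  60 → host 2  [load 140/200]
  40 → host 2  [load 180/200]
  40 → host 3 (new)  [load 40/200]
  30 → host 3  [load 70/200]
  30 → host 3  [load 100/200]
  20 → host 1  [load 200/200]
3 hosts opened.

3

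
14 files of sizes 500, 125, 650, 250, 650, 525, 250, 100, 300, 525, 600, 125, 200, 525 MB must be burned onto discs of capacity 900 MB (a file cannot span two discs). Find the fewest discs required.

Total = 650 + 650 + 600 + 525 + 525 + 525 + 500 + 300 + 250 + 250 + 200 + 125 + 125 + 100 = 5325 MB.
Lower bound: ⌈5325/900⌉ = 6 discs.
Also, 7 files each exceed 450 MB, and no two of those can share a disc, so at least 7 discs are needed.
A packing using 7 discs:
  disc 1: 650 + 250 = 900
  disc 2: 650 + 250 = 900
  disc 3: 600 + 300 = 900
  disc 4: 525 + 200 + 125 = 850
  disc 5: 525 + 125 + 100 = 750
  disc 6: 525 = 525
  disc 7: 500 = 500
This matches the lower bound, so 7 is optimal.

7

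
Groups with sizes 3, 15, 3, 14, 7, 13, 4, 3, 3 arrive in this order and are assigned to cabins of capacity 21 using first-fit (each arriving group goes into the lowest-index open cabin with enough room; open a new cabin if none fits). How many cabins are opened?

  3 → cabin 1 (new)  [load 3/21]
  15 → cabin 1  [load 18/21]
  3 → cabin 1  [load 21/21]
  14 → cabin 2 (new)  [load 14/21]
  7 → cabin 2  [load 21/21]
  13 → cabin 3 (new)  [load 13/21]
  4 → cabin 3  [load 17/21]
  3 → cabin 3  [load 20/21]
  3 → cabin 4 (new)  [load 3/21]
4 cabins opened.

4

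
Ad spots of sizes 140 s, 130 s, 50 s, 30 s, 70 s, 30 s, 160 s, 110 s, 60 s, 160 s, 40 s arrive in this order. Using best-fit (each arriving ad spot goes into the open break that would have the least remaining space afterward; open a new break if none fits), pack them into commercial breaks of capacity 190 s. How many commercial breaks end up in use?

6

  140 → break 1 (new)  [load 140/190]
  130 → break 2 (new)  [load 130/190]
  50 → break 1  [load 190/190]
  30 → break 2  [load 160/190]
  70 → break 3 (new)  [load 70/190]
  30 → break 2  [load 190/190]
  160 → break 4 (new)  [load 160/190]
  110 → break 3  [load 180/190]
  60 → break 5 (new)  [load 60/190]
  160 → break 6 (new)  [load 160/190]
  40 → break 5  [load 100/190]
6 commercial breaks opened.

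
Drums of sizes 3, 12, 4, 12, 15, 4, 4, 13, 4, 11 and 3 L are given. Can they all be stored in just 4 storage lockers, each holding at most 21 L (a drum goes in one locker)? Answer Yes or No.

No

Total = 85 L; ⌈85/21⌉ = 5.
At least 5 storage lockers are required, but only 4 are allowed.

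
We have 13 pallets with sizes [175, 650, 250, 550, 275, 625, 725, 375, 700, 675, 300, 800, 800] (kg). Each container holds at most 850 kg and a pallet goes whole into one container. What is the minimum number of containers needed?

10

Total = 800 + 800 + 725 + 700 + 675 + 650 + 625 + 550 + 375 + 300 + 275 + 250 + 175 = 6900 kg.
Lower bound: ⌈6900/850⌉ = 9 containers.
A packing using 10 containers:
  container 1: 800 = 800
  container 2: 800 = 800
  container 3: 725 = 725
  container 4: 700 = 700
  container 5: 675 + 175 = 850
  container 6: 650 = 650
  container 7: 625 = 625
  container 8: 550 + 300 = 850
  container 9: 375 + 275 = 650
  container 10: 250 = 250
No arrangement into 9 containers stays within capacity, so 10 is optimal.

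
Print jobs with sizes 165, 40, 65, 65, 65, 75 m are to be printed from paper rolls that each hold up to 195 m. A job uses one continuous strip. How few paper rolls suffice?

Total = 165 + 75 + 65 + 65 + 65 + 40 = 475 m.
Lower bound: ⌈475/195⌉ = 3 paper rolls.
A packing using 3 paper rolls:
  roll 1: 165 = 165
  roll 2: 75 + 65 + 40 = 180
  roll 3: 65 + 65 = 130
This matches the lower bound, so 3 is optimal.

3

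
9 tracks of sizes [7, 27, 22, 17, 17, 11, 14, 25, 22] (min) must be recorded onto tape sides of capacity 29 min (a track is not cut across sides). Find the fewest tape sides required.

Total = 27 + 25 + 22 + 22 + 17 + 17 + 14 + 11 + 7 = 162 min.
Lower bound: ⌈162/29⌉ = 6 tape sides.
A packing using 7 tape sides:
  side 1: 27 = 27
  side 2: 25 = 25
  side 3: 22 + 7 = 29
  side 4: 22 = 22
  side 5: 17 + 11 = 28
  side 6: 17 = 17
  side 7: 14 = 14
No arrangement into 6 tape sides stays within capacity, so 7 is optimal.

7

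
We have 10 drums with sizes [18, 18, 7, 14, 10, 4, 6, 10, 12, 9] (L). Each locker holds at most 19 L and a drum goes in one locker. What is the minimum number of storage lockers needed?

6

Total = 18 + 18 + 14 + 12 + 10 + 10 + 9 + 7 + 6 + 4 = 108 L.
Lower bound: ⌈108/19⌉ = 6 storage lockers.
A packing using 6 storage lockers:
  locker 1: 18 = 18
  locker 2: 18 = 18
  locker 3: 14 + 4 = 18
  locker 4: 12 + 7 = 19
  locker 5: 10 + 9 = 19
  locker 6: 10 + 6 = 16
This matches the lower bound, so 6 is optimal.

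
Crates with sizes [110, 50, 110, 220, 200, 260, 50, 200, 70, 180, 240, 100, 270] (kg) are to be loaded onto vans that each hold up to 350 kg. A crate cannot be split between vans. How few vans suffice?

7

Total = 270 + 260 + 240 + 220 + 200 + 200 + 180 + 110 + 110 + 100 + 70 + 50 + 50 = 2060 kg.
Lower bound: ⌈2060/350⌉ = 6 vans.
Also, 7 crates each exceed 175 kg, and no two of those can share a van, so at least 7 vans are needed.
A packing using 7 vans:
  van 1: 270 + 70 = 340
  van 2: 260 + 50 = 310
  van 3: 240 + 110 = 350
  van 4: 220 + 110 = 330
  van 5: 200 + 100 + 50 = 350
  van 6: 200 = 200
  van 7: 180 = 180
This matches the lower bound, so 7 is optimal.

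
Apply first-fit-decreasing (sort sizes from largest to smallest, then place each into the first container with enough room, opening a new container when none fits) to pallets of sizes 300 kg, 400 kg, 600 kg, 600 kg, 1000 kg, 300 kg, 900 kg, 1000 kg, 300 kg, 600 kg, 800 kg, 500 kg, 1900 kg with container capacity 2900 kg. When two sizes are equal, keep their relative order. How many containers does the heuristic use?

Sorted descending: 1900, 1000, 1000, 900, 800, 600, 600, 600, 500, 400, 300, 300, 300.
  1900 → container 1 (new)  [load 1900/2900]
  1000 → container 1  [load 2900/2900]
  1000 → container 2 (new)  [load 1000/2900]
  900 → container 2  [load 1900/2900]
  800 → container 2  [load 2700/2900]
  600 → container 3 (new)  [load 600/2900]
  600 → container 3  [load 1200/2900]
  600 → container 3  [load 1800/2900]
  500 → container 3  [load 2300/2900]
  400 → container 3  [load 2700/2900]
  300 → container 4 (new)  [load 300/2900]
  300 → container 4  [load 600/2900]
  300 → container 4  [load 900/2900]
4 containers opened.

4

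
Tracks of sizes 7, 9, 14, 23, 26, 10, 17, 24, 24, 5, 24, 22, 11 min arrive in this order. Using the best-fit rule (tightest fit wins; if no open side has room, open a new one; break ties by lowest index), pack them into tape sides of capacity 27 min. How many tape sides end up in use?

9

  7 → side 1 (new)  [load 7/27]
  9 → side 1  [load 16/27]
  14 → side 2 (new)  [load 14/27]
  23 → side 3 (new)  [load 23/27]
  26 → side 4 (new)  [load 26/27]
  10 → side 1  [load 26/27]
  17 → side 5 (new)  [load 17/27]
  24 → side 6 (new)  [load 24/27]
  24 → side 7 (new)  [load 24/27]
  5 → side 5  [load 22/27]
  24 → side 8 (new)  [load 24/27]
  22 → side 9 (new)  [load 22/27]
  11 → side 2  [load 25/27]
9 tape sides opened.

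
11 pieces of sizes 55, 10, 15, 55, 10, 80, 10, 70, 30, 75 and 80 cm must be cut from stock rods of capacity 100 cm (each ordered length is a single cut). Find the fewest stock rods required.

Total = 80 + 80 + 75 + 70 + 55 + 55 + 30 + 15 + 10 + 10 + 10 = 490 cm.
Lower bound: ⌈490/100⌉ = 5 stock rods.
Also, 6 pieces each exceed 50 cm, and no two of those can share a stock rod, so at least 6 stock rods are needed.
A packing using 6 stock rods:
  stock rod 1: 80 + 15 = 95
  stock rod 2: 80 + 10 + 10 = 100
  stock rod 3: 75 + 10 = 85
  stock rod 4: 70 + 30 = 100
  stock rod 5: 55 = 55
  stock rod 6: 55 = 55
This matches the lower bound, so 6 is optimal.

6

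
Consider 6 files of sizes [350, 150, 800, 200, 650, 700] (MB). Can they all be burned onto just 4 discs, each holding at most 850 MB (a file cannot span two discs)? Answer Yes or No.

A valid assignment using 4 discs:
  disc 1: 800 = 800
  disc 2: 700 + 150 = 850
  disc 3: 650 + 200 = 850
  disc 4: 350 = 350
Every load is within 850 MB, so 4 discs suffice.

Yes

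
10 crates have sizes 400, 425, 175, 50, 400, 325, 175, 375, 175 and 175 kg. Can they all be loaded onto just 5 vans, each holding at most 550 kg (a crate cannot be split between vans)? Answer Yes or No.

Total = 2675 kg; ⌈2675/550⌉ = 5.
The bound of 5 does not rule out 5, but exhaustive search shows no assignment into 5 vans of capacity 550 kg exists — the minimum is 6.

No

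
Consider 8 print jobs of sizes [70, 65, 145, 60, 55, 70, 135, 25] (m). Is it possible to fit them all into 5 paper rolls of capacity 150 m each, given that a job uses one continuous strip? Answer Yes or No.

Yes

A valid assignment using 5 paper rolls:
  roll 1: 145 = 145
  roll 2: 135 = 135
  roll 3: 70 + 70 = 140
  roll 4: 65 + 60 + 25 = 150
  roll 5: 55 = 55
Every load is within 150 m, so 5 paper rolls suffice.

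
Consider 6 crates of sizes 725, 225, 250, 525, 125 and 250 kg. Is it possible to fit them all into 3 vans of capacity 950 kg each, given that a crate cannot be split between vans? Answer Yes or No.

Yes

A valid assignment using 3 vans:
  van 1: 725 + 225 = 950
  van 2: 525 + 250 + 125 = 900
  van 3: 250 = 250
Every load is within 950 kg, so 3 vans suffice.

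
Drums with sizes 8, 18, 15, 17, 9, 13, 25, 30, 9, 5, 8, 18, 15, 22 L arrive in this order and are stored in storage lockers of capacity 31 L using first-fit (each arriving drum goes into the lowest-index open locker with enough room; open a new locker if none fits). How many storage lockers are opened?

9

  8 → locker 1 (new)  [load 8/31]
  18 → locker 1  [load 26/31]
  15 → locker 2 (new)  [load 15/31]
  17 → locker 3 (new)  [load 17/31]
  9 → locker 2  [load 24/31]
  13 → locker 3  [load 30/31]
  25 → locker 4 (new)  [load 25/31]
  30 → locker 5 (new)  [load 30/31]
  9 → locker 6 (new)  [load 9/31]
  5 → locker 1  [load 31/31]
  8 → locker 6  [load 17/31]
  18 → locker 7 (new)  [load 18/31]
  15 → locker 8 (new)  [load 15/31]
  22 → locker 9 (new)  [load 22/31]
9 storage lockers opened.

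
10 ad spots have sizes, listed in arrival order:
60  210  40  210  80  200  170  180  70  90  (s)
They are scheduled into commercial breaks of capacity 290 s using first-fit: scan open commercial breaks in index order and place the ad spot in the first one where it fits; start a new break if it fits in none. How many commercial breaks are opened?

  60 → break 1 (new)  [load 60/290]
  210 → break 1  [load 270/290]
  40 → break 2 (new)  [load 40/290]
  210 → break 2  [load 250/290]
  80 → break 3 (new)  [load 80/290]
  200 → break 3  [load 280/290]
  170 → break 4 (new)  [load 170/290]
  180 → break 5 (new)  [load 180/290]
  70 → break 4  [load 240/290]
  90 → break 5  [load 270/290]
5 commercial breaks opened.

5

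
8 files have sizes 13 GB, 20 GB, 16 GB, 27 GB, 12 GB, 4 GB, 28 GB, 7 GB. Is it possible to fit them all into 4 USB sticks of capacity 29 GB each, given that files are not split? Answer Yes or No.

Total = 127 GB; ⌈127/29⌉ = 5.
At least 5 USB sticks are required, but only 4 are allowed.

No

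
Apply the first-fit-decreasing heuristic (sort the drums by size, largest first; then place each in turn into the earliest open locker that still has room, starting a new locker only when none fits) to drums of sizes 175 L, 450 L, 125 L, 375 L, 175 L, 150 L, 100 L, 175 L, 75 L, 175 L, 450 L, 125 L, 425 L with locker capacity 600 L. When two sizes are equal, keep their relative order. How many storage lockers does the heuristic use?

6

Sorted descending: 450, 450, 425, 375, 175, 175, 175, 175, 150, 125, 125, 100, 75.
  450 → locker 1 (new)  [load 450/600]
  450 → locker 2 (new)  [load 450/600]
  425 → locker 3 (new)  [load 425/600]
  375 → locker 4 (new)  [load 375/600]
  175 → locker 3  [load 600/600]
  175 → locker 4  [load 550/600]
  175 → locker 5 (new)  [load 175/600]
  175 → locker 5  [load 350/600]
  150 → locker 1  [load 600/600]
  125 → locker 2  [load 575/600]
  125 → locker 5  [load 475/600]
  100 → locker 5  [load 575/600]
  75 → locker 6 (new)  [load 75/600]
6 storage lockers opened.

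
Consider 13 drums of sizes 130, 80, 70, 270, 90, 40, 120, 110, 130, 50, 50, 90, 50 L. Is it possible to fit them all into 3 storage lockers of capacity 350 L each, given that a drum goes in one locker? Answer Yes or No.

Total = 1280 L; ⌈1280/350⌉ = 4.
At least 4 storage lockers are required, but only 3 are allowed.

No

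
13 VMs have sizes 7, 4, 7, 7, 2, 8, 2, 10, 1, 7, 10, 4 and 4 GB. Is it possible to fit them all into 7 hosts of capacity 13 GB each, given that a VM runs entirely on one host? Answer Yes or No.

Yes

A valid assignment using 7 hosts:
  host 1: 10 + 2 + 1 = 13
  host 2: 10 + 2 = 12
  host 3: 8 + 4 = 12
  host 4: 7 + 4 = 11
  host 5: 7 + 4 = 11
  host 6: 7 = 7
  host 7: 7 = 7
Every load is within 13 GB, so 7 hosts suffice.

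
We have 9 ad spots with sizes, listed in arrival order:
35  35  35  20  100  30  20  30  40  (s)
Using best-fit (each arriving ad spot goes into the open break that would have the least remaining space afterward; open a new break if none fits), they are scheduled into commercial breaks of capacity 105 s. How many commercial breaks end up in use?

  35 → break 1 (new)  [load 35/105]
  35 → break 1  [load 70/105]
  35 → break 1  [load 105/105]
  20 → break 2 (new)  [load 20/105]
  100 → break 3 (new)  [load 100/105]
  30 → break 2  [load 50/105]
  20 → break 2  [load 70/105]
  30 → break 2  [load 100/105]
  40 → break 4 (new)  [load 40/105]
4 commercial breaks opened.

4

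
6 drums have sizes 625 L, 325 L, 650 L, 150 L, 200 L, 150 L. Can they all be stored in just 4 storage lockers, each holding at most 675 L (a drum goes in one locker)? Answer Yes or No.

Yes

A valid assignment using 4 storage lockers:
  locker 1: 650 = 650
  locker 2: 625 = 625
  locker 3: 325 + 200 + 150 = 675
  locker 4: 150 = 150
Every load is within 675 L, so 4 storage lockers suffice.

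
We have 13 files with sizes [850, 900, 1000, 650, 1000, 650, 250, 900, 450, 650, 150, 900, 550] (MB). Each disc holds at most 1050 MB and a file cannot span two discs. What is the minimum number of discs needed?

10

Total = 1000 + 1000 + 900 + 900 + 900 + 850 + 650 + 650 + 650 + 550 + 450 + 250 + 150 = 8900 MB.
Lower bound: ⌈8900/1050⌉ = 9 discs.
Also, 10 files each exceed 525 MB, and no two of those can share a disc, so at least 10 discs are needed.
A packing using 10 discs:
  disc 1: 1000 = 1000
  disc 2: 1000 = 1000
  disc 3: 900 + 150 = 1050
  disc 4: 900 = 900
  disc 5: 900 = 900
  disc 6: 850 = 850
  disc 7: 650 + 250 = 900
  disc 8: 650 = 650
  disc 9: 650 = 650
  disc 10: 550 + 450 = 1000
This matches the lower bound, so 10 is optimal.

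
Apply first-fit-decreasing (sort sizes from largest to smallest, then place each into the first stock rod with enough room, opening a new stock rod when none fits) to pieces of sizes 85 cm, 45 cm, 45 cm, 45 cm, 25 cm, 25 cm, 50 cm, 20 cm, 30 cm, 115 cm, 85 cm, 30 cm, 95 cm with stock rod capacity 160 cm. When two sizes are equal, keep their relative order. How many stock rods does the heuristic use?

Sorted descending: 115, 95, 85, 85, 50, 45, 45, 45, 30, 30, 25, 25, 20.
  115 → stock rod 1 (new)  [load 115/160]
  95 → stock rod 2 (new)  [load 95/160]
  85 → stock rod 3 (new)  [load 85/160]
  85 → stock rod 4 (new)  [load 85/160]
  50 → stock rod 2  [load 145/160]
  45 → stock rod 1  [load 160/160]
  45 → stock rod 3  [load 130/160]
  45 → stock rod 4  [load 130/160]
  30 → stock rod 3  [load 160/160]
  30 → stock rod 4  [load 160/160]
  25 → stock rod 5 (new)  [load 25/160]
  25 → stock rod 5  [load 50/160]
  20 → stock rod 5  [load 70/160]
5 stock rods opened.

5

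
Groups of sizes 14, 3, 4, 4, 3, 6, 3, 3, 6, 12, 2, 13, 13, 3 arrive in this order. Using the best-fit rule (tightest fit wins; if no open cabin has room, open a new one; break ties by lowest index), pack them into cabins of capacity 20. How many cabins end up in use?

5

  14 → cabin 1 (new)  [load 14/20]
  3 → cabin 1  [load 17/20]
  4 → cabin 2 (new)  [load 4/20]
  4 → cabin 2  [load 8/20]
  3 → cabin 1  [load 20/20]
  6 → cabin 2  [load 14/20]
  3 → cabin 2  [load 17/20]
  3 → cabin 2  [load 20/20]
  6 → cabin 3 (new)  [load 6/20]
  12 → cabin 3  [load 18/20]
  2 → cabin 3  [load 20/20]
  13 → cabin 4 (new)  [load 13/20]
  13 → cabin 5 (new)  [load 13/20]
  3 → cabin 4  [load 16/20]
5 cabins opened.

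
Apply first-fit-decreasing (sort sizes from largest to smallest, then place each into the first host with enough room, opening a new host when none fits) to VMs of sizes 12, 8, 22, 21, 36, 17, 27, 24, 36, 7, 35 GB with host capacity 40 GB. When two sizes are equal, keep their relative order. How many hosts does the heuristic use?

7

Sorted descending: 36, 36, 35, 27, 24, 22, 21, 17, 12, 8, 7.
  36 → host 1 (new)  [load 36/40]
  36 → host 2 (new)  [load 36/40]
  35 → host 3 (new)  [load 35/40]
  27 → host 4 (new)  [load 27/40]
  24 → host 5 (new)  [load 24/40]
  22 → host 6 (new)  [load 22/40]
  21 → host 7 (new)  [load 21/40]
  17 → host 6  [load 39/40]
  12 → host 4  [load 39/40]
  8 → host 5  [load 32/40]
  7 → host 5  [load 39/40]
7 hosts opened.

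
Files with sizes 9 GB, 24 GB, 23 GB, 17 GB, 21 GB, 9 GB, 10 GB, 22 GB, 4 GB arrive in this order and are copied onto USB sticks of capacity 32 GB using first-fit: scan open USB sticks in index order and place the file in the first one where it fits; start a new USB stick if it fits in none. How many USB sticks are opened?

  9 → USB stick 1 (new)  [load 9/32]
  24 → USB stick 2 (new)  [load 24/32]
  23 → USB stick 1  [load 32/32]
  17 → USB stick 3 (new)  [load 17/32]
  21 → USB stick 4 (new)  [load 21/32]
  9 → USB stick 3  [load 26/32]
  10 → USB stick 4  [load 31/32]
  22 → USB stick 5 (new)  [load 22/32]
  4 → USB stick 2  [load 28/32]
5 USB sticks opened.

5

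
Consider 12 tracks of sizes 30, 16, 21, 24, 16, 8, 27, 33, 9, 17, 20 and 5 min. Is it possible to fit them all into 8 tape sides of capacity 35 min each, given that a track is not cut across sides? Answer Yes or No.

A valid assignment using 8 tape sides:
  side 1: 33 = 33
  side 2: 30 + 5 = 35
  side 3: 27 + 8 = 35
  side 4: 24 + 9 = 33
  side 5: 21 = 21
  side 6: 20 = 20
  side 7: 17 + 16 = 33
  side 8: 16 = 16
Every load is within 35 min, so 8 tape sides suffice.

Yes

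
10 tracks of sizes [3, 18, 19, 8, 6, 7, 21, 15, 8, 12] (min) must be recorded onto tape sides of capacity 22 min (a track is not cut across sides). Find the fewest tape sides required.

6

Total = 21 + 19 + 18 + 15 + 12 + 8 + 8 + 7 + 6 + 3 = 117 min.
Lower bound: ⌈117/22⌉ = 6 tape sides.
A packing using 6 tape sides:
  side 1: 21 = 21
  side 2: 19 + 3 = 22
  side 3: 18 = 18
  side 4: 15 + 7 = 22
  side 5: 12 + 8 = 20
  side 6: 8 + 6 = 14
This matches the lower bound, so 6 is optimal.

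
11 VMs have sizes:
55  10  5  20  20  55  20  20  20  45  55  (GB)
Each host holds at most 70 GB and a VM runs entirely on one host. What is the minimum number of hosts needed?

Total = 55 + 55 + 55 + 45 + 20 + 20 + 20 + 20 + 20 + 10 + 5 = 325 GB.
Lower bound: ⌈325/70⌉ = 5 hosts.
A packing using 6 hosts:
  host 1: 55 + 10 + 5 = 70
  host 2: 55 = 55
  host 3: 55 = 55
  host 4: 45 + 20 = 65
  host 5: 20 + 20 + 20 = 60
  host 6: 20 = 20
No arrangement into 5 hosts stays within capacity, so 6 is optimal.

6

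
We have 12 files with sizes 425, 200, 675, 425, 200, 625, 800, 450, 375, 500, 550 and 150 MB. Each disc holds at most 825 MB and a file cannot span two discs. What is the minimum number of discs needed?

8

Total = 800 + 675 + 625 + 550 + 500 + 450 + 425 + 425 + 375 + 200 + 200 + 150 = 5375 MB.
Lower bound: ⌈5375/825⌉ = 7 discs.
Also, 8 files each exceed 825/2 MB, and no two of those can share a disc, so at least 8 discs are needed.
A packing using 8 discs:
  disc 1: 800 = 800
  disc 2: 675 + 150 = 825
  disc 3: 625 + 200 = 825
  disc 4: 550 + 200 = 750
  disc 5: 500 = 500
  disc 6: 450 + 375 = 825
  disc 7: 425 = 425
  disc 8: 425 = 425
This matches the lower bound, so 8 is optimal.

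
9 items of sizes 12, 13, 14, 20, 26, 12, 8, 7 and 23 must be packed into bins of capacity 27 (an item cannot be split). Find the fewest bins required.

6

Total = 26 + 23 + 20 + 14 + 13 + 12 + 12 + 8 + 7 = 135.
Lower bound: ⌈135/27⌉ = 5 bins.
A packing using 6 bins:
  bin 1: 26 = 26
  bin 2: 23 = 23
  bin 3: 20 + 7 = 27
  bin 4: 14 + 13 = 27
  bin 5: 12 + 12 = 24
  bin 6: 8 = 8
No arrangement into 5 bins stays within capacity, so 6 is optimal.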